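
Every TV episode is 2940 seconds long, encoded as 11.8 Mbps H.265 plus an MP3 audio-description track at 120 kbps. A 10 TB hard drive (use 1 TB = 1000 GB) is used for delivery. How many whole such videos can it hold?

Audio: 120 kbps = 0.120 Mbps.
Total bitrate: 11.920 Mbps.
Per item: 11.920 Mbps × 2940 s = 35,045 Mb = 4,381 MB.
Capacity: 10 TB = 80,000,000 Mb; 2282.79 items → 2282 complete.

2282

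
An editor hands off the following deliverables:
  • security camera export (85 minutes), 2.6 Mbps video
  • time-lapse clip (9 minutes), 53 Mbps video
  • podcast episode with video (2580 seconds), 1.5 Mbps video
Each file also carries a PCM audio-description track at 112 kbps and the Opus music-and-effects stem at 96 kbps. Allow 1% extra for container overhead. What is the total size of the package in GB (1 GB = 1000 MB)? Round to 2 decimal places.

Audio total: 112 + 96 = 208 kbps = 0.208 Mbps.
security camera export: 2.808 Mbps × 5100 s × 1.01 = 14464.0 Mb
time-lapse clip: 53.208 Mbps × 540 s × 1.01 = 29019.6 Mb
podcast episode with video: 1.708 Mbps × 2580 s × 1.01 = 4450.7 Mb
Total: 47934.4 Mb = 5991.8 MB.
= 5.992 GB.

5.99 GB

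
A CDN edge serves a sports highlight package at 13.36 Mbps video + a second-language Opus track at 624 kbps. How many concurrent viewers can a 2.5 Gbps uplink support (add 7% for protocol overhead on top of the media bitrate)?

167

Audio: 624 kbps = 0.624 Mbps.
Per-viewer media rate: 13.984 Mbps.
On the wire with 7% overhead: 14.963 Mbps.
2.5 Gbps = 2,500 Mbps; 2,500 / 14.963 = 167.08 → 167 viewers.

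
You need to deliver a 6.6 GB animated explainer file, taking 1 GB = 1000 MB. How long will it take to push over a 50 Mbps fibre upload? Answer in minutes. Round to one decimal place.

File: 6.6 GB = 52800.0 Mb.
At 50 Mbps: 52800.0 / 50 = 1056.0 s ≈ 17.6 minutes.

17.6 minutes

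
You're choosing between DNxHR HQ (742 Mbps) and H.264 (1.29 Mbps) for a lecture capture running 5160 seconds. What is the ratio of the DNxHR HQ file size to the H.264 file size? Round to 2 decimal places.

DNxHR HQ: 742.000 Mbps × 5160 s = 3828720.0 Mb = 478.590 GB.
H.264: 1.290 Mbps × 5160 s = 6656.4 Mb = 0.832 GB.
Ratio: 478.590 / 0.832 = 575.194.

575.19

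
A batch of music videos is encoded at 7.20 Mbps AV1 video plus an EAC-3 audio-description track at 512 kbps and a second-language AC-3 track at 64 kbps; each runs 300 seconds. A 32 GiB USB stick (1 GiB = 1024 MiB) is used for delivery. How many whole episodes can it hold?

117

Audio total: 512 + 64 = 576 kbps = 0.576 Mbps.
Total bitrate: 7.776 Mbps.
Per item: 7.776 Mbps × 300 s = 2,333 Mb = 291.6 MB.
Capacity: 32 GiB = 274,878 Mb; 117.83 items → 117 complete.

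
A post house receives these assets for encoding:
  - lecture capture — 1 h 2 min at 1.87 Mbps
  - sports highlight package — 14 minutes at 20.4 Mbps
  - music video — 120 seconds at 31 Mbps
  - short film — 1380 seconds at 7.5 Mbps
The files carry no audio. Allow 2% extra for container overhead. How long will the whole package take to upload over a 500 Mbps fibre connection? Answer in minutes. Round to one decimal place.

lecture capture: 1.870 Mbps × 3720 s × 1.02 = 7095.5 Mb
sports highlight package: 20.400 Mbps × 840 s × 1.02 = 17478.7 Mb
music video: 31.000 Mbps × 120 s × 1.02 = 3794.4 Mb
short film: 7.500 Mbps × 1380 s × 1.02 = 10557.0 Mb
Total: 38925.6 Mb = 4865.7 MB.
At 500 Mbps: 38925.6 / 500 = 78 s ≈ 1.3 minutes.

1.3 minutes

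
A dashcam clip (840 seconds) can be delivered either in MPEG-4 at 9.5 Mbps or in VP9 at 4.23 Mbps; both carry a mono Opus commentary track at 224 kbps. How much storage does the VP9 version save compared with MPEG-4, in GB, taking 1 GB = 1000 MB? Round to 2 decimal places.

Audio: 224 kbps = 0.224 Mbps.
MPEG-4: 9.724 Mbps × 840 s = 8168.2 Mb = 1.021 GB.
VP9: 4.454 Mbps × 840 s = 3741.4 Mb = 0.468 GB.
Saving: 1.021 − 0.468 = 0.553 GB.

0.55 GB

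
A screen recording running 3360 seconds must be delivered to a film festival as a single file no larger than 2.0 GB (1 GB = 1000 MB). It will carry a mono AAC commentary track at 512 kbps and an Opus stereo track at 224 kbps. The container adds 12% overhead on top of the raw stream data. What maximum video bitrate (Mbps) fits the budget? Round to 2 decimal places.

Budget: 2.0 GB = 16000.0 Mb.
Stream payload after overhead: 16000.0 / 1.12 = 14285.7 Mb.
Total bitrate budget: 14285.7 Mb / 3360 s = 4.252 Mbps.
Audio total: 512 + 224 = 736 kbps = 0.736 Mbps.
Video: 4.252 − 0.736 = 3.516 Mbps.

3.52 Mbps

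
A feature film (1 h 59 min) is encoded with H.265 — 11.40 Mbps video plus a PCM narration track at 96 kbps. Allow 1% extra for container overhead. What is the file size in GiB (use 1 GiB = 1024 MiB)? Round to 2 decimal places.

1 h 59 min = 119 min = 7140 s
Audio: 96 kbps = 0.096 Mbps.
Total bitrate: 11.40 + 0.096 = 11.496 Mbps.
Stream data: 11.496 Mbps × 7140 s = 82081.4 Mb.
With 1% container overhead: ×1.01.
82,902 Mb = 10,362,781,800 bytes ÷ 1,073,741,824 = 9.651 GiB.

9.65 GiB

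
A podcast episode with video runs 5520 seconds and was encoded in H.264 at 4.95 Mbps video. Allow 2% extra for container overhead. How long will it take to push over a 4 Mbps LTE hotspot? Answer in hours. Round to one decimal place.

File: 4.950 Mbps × 5520 s = 27324.0 Mb.
With 2% container overhead: ×1.02. → 27870.5 Mb.
At 4 Mbps: 27870.5 / 4 = 6967.6 s ≈ 1.94 hours.

1.9 hours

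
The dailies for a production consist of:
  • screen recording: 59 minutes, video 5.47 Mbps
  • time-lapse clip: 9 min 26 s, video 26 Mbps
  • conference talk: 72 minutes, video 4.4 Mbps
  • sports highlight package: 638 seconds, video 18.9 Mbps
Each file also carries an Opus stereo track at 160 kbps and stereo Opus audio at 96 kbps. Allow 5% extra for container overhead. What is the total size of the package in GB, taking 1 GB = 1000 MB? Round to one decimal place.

Audio total: 160 + 96 = 256 kbps = 0.256 Mbps.
screen recording: 5.726 Mbps × 3540 s × 1.05 = 21283.5 Mb
time-lapse clip: 26.256 Mbps × 566 s × 1.05 = 15603.9 Mb
conference talk: 4.656 Mbps × 4320 s × 1.05 = 21119.6 Mb
sports highlight package: 19.156 Mbps × 638 s × 1.05 = 12832.6 Mb
Total: 70839.7 Mb = 8855.0 MB.
= 8.855 GB.

8.9 GB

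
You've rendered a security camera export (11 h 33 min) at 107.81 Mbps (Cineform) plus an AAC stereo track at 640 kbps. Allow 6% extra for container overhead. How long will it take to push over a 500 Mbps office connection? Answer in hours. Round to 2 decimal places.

11 h 33 min = 693 min = 41580 s
Audio: 640 kbps = 0.640 Mbps.
Total bitrate: 108.450 Mbps.
File: 108.450 Mbps × 41580 s = 4509351.0 Mb.
With 6% container overhead: ×1.06. → 4779912.1 Mb.
At 500 Mbps: 4779912.1 / 500 = 9559.8 s ≈ 2.66 hours.

2.66 hours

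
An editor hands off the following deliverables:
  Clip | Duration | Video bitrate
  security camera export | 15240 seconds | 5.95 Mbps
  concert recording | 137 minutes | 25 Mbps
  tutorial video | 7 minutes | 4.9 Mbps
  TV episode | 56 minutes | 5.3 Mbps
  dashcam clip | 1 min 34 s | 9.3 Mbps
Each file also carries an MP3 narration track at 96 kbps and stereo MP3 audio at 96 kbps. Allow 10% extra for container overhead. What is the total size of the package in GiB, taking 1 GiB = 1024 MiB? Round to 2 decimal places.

Audio total: 96 + 96 = 192 kbps = 0.192 Mbps.
security camera export: 6.142 Mbps × 15240 s × 1.10 = 102964.5 Mb
concert recording: 25.192 Mbps × 8220 s × 1.10 = 227786.1 Mb
tutorial video: 5.092 Mbps × 420 s × 1.10 = 2352.5 Mb
TV episode: 5.492 Mbps × 3360 s × 1.10 = 20298.4 Mb
dashcam clip: 9.492 Mbps × 94 s × 1.10 = 981.5 Mb
Total: 354383.0 Mb = 44297.9 MB.
= 41.26 GiB.

41.26 GiB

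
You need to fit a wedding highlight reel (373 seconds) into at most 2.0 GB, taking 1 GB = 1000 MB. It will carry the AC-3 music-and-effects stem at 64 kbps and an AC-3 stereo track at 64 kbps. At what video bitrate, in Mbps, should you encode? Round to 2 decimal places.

42.77 Mbps

Budget: 2.0 GB = 16000.0 Mb.
Total bitrate budget: 16000.0 Mb / 373 s = 42.895 Mbps.
Audio total: 64 + 64 = 128 kbps = 0.128 Mbps.
Video: 42.895 − 0.128 = 42.767 Mbps.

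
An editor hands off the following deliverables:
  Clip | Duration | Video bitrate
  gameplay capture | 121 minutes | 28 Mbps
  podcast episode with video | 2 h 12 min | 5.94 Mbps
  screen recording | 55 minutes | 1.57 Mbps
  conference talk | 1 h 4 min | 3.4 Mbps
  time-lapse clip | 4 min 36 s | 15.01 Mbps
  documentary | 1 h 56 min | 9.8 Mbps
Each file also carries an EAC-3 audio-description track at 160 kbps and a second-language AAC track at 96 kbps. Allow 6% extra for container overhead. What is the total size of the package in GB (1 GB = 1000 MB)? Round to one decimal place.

46.2 GB

Audio total: 160 + 96 = 256 kbps = 0.256 Mbps.
gameplay capture: 28.256 Mbps × 7260 s × 1.06 = 217446.9 Mb
podcast episode with video: 6.196 Mbps × 7920 s × 1.06 = 52016.7 Mb
screen recording: 1.826 Mbps × 3300 s × 1.06 = 6387.3 Mb
conference talk: 3.656 Mbps × 3840 s × 1.06 = 14881.4 Mb
time-lapse clip: 15.266 Mbps × 276 s × 1.06 = 4466.2 Mb
documentary: 10.056 Mbps × 6960 s × 1.06 = 74189.1 Mb
Total: 369387.6 Mb = 46173.5 MB.
= 46.17 GB.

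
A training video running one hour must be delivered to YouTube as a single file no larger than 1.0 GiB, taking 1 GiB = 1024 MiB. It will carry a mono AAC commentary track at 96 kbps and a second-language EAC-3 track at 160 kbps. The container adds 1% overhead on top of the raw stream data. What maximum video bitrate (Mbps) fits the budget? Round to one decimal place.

Budget: 1.0 GiB = 8589.9 Mb.
Stream payload after overhead: 8589.9 / 1.01 = 8504.9 Mb.
1 h = 3600 s
Total bitrate budget: 8504.9 Mb / 3600 s = 2.362 Mbps.
Audio total: 96 + 160 = 256 kbps = 0.256 Mbps.
Video: 2.362 − 0.256 = 2.106 Mbps.

2.1 Mbps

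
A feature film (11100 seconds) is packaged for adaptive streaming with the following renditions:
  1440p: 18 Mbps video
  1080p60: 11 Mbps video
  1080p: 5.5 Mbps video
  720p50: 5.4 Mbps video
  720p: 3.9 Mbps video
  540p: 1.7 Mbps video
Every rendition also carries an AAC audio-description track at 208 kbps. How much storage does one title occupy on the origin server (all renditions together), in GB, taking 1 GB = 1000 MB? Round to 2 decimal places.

64.86 GB

Audio: 208 kbps = 0.208 Mbps.
Sum of rendition bitrates: (18+0.208) + (11+0.208) + (5.5+0.208) + (5.4+0.208) + (3.9+0.208) + (1.7+0.208) = 46.748 Mbps.
× 11100 s = 518,903 Mb = 64,863 MB = 64.86 GB.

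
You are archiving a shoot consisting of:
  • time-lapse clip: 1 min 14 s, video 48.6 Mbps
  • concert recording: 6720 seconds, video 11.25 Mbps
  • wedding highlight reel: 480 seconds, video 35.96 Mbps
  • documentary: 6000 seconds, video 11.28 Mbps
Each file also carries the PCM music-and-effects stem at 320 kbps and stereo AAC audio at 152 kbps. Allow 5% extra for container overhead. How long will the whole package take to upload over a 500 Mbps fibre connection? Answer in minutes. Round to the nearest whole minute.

6 minutes

Audio total: 320 + 152 = 472 kbps = 0.472 Mbps.
time-lapse clip: 49.072 Mbps × 74 s × 1.05 = 3812.9 Mb
concert recording: 11.722 Mbps × 6720 s × 1.05 = 82710.4 Mb
wedding highlight reel: 36.432 Mbps × 480 s × 1.05 = 18361.7 Mb
documentary: 11.752 Mbps × 6000 s × 1.05 = 74037.6 Mb
Total: 178922.7 Mb = 22365.3 MB.
At 500 Mbps: 178922.7 / 500 = 358 s ≈ 5.96 minutes.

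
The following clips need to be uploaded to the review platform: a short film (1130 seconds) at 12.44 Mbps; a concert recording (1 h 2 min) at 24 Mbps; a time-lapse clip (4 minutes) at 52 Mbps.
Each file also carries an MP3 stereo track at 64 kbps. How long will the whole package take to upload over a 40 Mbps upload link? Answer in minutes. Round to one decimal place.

Audio: 64 kbps = 0.064 Mbps.
short film: 12.504 Mbps × 1130 s = 14129.5 Mb
concert recording: 24.064 Mbps × 3720 s = 89518.1 Mb
time-lapse clip: 52.064 Mbps × 240 s = 12495.4 Mb
Total: 116143.0 Mb = 14517.9 MB.
At 40 Mbps: 116143.0 / 40 = 2904 s ≈ 48.4 minutes.

48.4 minutes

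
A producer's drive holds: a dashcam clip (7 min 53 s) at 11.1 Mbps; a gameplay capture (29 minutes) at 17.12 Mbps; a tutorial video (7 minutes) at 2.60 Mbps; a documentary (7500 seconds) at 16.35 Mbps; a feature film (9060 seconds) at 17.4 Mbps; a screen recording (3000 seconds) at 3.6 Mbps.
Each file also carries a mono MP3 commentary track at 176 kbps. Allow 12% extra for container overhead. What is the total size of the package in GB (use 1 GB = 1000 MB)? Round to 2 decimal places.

46.35 GB

Audio: 176 kbps = 0.176 Mbps.
dashcam clip: 11.276 Mbps × 473 s × 1.12 = 5973.6 Mb
gameplay capture: 17.296 Mbps × 1740 s × 1.12 = 33706.4 Mb
tutorial video: 2.776 Mbps × 420 s × 1.12 = 1305.8 Mb
documentary: 16.526 Mbps × 7500 s × 1.12 = 138818.4 Mb
feature film: 17.576 Mbps × 9060 s × 1.12 = 178347.2 Mb
screen recording: 3.776 Mbps × 3000 s × 1.12 = 12687.4 Mb
Total: 370838.8 Mb = 46354.8 MB.
= 46.35 GB.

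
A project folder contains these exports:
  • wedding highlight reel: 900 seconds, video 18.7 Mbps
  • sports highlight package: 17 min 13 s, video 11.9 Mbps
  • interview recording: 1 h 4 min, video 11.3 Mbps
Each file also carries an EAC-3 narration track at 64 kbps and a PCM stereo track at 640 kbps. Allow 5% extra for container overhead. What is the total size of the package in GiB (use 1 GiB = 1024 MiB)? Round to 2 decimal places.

9.36 GiB

Audio total: 64 + 640 = 704 kbps = 0.704 Mbps.
wedding highlight reel: 19.404 Mbps × 900 s × 1.05 = 18336.8 Mb
sports highlight package: 12.604 Mbps × 1033 s × 1.05 = 13670.9 Mb
interview recording: 12.004 Mbps × 3840 s × 1.05 = 48400.1 Mb
Total: 80407.8 Mb = 10051.0 MB.
= 9.361 GiB.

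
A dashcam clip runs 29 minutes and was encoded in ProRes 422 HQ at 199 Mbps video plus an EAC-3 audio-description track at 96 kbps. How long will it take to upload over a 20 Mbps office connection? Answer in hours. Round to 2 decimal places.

29 min = 1740 s
Audio: 96 kbps = 0.096 Mbps.
Total bitrate: 199.096 Mbps.
File: 199.096 Mbps × 1740 s = 346427.0 Mb.
At 20 Mbps: 346427.0 / 20 = 17321.4 s ≈ 4.81 hours.

4.81 hours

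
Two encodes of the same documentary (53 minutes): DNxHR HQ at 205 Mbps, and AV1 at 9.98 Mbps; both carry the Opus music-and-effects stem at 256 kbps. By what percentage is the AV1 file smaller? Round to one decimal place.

53 min = 3180 s
Audio: 256 kbps = 0.256 Mbps.
DNxHR HQ: 205.256 Mbps × 3180 s = 652714.1 Mb = 81.589 GB.
AV1: 10.236 Mbps × 3180 s = 32550.5 Mb = 4.069 GB.
Reduction: (1 − 4.069/81.589) × 100 = 95.01%.

95.0%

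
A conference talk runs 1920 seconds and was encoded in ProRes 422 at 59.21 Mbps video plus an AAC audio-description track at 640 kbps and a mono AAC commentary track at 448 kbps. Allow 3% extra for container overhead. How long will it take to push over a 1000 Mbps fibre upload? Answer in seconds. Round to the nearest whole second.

119 seconds

Audio total: 640 + 448 = 1088 kbps = 1.088 Mbps.
Total bitrate: 60.298 Mbps.
File: 60.298 Mbps × 1920 s = 115772.2 Mb.
With 3% container overhead: ×1.03. → 119245.3 Mb.
At 1000 Mbps: 119245.3 / 1000 = 119.2 s ≈ 119 seconds.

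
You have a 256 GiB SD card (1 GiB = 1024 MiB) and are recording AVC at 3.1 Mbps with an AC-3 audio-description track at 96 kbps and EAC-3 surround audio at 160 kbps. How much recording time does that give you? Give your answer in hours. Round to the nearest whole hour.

182 hours

Audio total: 96 + 160 = 256 kbps = 0.256 Mbps.
Total bitrate: 3.1 + 0.256 = 3.356 Mbps.
Capacity: 256 GiB = 2,199,023 Mb.
Recording time: 2,199,023 / 3.356 = 655,251 s ≈ 182 hours.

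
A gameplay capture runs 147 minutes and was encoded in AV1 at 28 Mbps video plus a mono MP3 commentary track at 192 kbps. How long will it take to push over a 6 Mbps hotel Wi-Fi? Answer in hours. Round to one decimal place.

147 min = 8820 s
Audio: 192 kbps = 0.192 Mbps.
Total bitrate: 28.192 Mbps.
File: 28.192 Mbps × 8820 s = 248653.4 Mb.
At 6 Mbps: 248653.4 / 6 = 41442.2 s ≈ 11.5 hours.

11.5 hours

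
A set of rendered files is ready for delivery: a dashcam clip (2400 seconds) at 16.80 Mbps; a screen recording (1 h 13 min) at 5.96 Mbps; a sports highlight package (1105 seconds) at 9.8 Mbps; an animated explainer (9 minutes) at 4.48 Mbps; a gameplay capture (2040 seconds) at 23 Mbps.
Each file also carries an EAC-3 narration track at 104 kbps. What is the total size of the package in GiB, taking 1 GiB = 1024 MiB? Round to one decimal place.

14.9 GiB

Audio: 104 kbps = 0.104 Mbps.
dashcam clip: 16.904 Mbps × 2400 s = 40569.6 Mb
screen recording: 6.064 Mbps × 4380 s = 26560.3 Mb
sports highlight package: 9.904 Mbps × 1105 s = 10943.9 Mb
animated explainer: 4.584 Mbps × 540 s = 2475.4 Mb
gameplay capture: 23.104 Mbps × 2040 s = 47132.2 Mb
Total: 127681.4 Mb = 15960.2 MB.
= 14.86 GiB.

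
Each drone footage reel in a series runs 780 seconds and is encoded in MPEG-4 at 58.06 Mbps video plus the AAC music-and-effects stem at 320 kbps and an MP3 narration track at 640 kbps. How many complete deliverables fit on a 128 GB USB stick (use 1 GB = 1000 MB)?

Audio total: 320 + 640 = 960 kbps = 0.960 Mbps.
Total bitrate: 59.020 Mbps.
Per item: 59.020 Mbps × 780 s = 46,036 Mb = 5,754 MB.
Capacity: 128 GB = 1,024,000 Mb; 22.24 items → 22 complete.

22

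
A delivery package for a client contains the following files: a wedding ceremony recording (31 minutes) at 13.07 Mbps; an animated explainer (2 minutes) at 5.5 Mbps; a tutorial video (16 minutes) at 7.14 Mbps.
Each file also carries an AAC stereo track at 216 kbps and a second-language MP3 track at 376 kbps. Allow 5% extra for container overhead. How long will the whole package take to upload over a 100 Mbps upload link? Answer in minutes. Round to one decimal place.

5.9 minutes

Audio total: 216 + 376 = 592 kbps = 0.592 Mbps.
wedding ceremony recording: 13.662 Mbps × 1860 s × 1.05 = 26681.9 Mb
animated explainer: 6.092 Mbps × 120 s × 1.05 = 767.6 Mb
tutorial video: 7.732 Mbps × 960 s × 1.05 = 7793.9 Mb
Total: 35243.3 Mb = 4405.4 MB.
At 100 Mbps: 35243.3 / 100 = 352 s ≈ 5.87 minutes.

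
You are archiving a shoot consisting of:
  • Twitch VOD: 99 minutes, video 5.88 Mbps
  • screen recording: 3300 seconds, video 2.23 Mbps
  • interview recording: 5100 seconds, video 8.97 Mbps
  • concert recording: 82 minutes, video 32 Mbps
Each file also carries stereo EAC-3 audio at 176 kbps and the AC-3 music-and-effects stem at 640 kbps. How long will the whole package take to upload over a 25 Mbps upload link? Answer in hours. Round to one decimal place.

Audio total: 176 + 640 = 816 kbps = 0.816 Mbps.
Twitch VOD: 6.696 Mbps × 5940 s = 39774.2 Mb
screen recording: 3.046 Mbps × 3300 s = 10051.8 Mb
interview recording: 9.786 Mbps × 5100 s = 49908.6 Mb
concert recording: 32.816 Mbps × 4920 s = 161454.7 Mb
Total: 261189.4 Mb = 32648.7 MB.
At 25 Mbps: 261189.4 / 25 = 10448 s ≈ 2.9 hours.

2.9 hours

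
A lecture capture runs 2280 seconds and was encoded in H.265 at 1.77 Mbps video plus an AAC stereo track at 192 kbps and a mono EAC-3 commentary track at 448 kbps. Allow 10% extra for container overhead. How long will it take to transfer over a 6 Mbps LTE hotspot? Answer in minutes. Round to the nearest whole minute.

17 minutes

Audio total: 192 + 448 = 640 kbps = 0.640 Mbps.
Total bitrate: 2.410 Mbps.
File: 2.410 Mbps × 2280 s = 5494.8 Mb.
With 10% container overhead: ×1.10. → 6044.3 Mb.
At 6 Mbps: 6044.3 / 6 = 1007.4 s ≈ 16.8 minutes.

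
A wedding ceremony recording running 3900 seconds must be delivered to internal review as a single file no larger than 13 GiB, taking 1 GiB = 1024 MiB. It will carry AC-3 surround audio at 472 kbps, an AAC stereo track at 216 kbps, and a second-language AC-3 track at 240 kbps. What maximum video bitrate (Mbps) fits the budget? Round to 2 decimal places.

Budget: 13 GiB = 111669.1 Mb.
Total bitrate budget: 111669.1 Mb / 3900 s = 28.633 Mbps.
Audio total: 472 + 216 + 240 = 928 kbps = 0.928 Mbps.
Video: 28.633 − 0.928 = 27.705 Mbps.

27.71 Mbps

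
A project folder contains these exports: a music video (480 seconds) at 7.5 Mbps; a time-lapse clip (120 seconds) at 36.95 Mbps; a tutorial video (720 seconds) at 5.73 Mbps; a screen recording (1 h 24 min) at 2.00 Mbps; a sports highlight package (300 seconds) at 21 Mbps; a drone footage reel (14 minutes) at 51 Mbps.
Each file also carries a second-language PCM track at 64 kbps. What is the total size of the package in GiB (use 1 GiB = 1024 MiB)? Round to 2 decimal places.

Audio: 64 kbps = 0.064 Mbps.
music video: 7.564 Mbps × 480 s = 3630.7 Mb
time-lapse clip: 37.014 Mbps × 120 s = 4441.7 Mb
tutorial video: 5.794 Mbps × 720 s = 4171.7 Mb
screen recording: 2.064 Mbps × 5040 s = 10402.6 Mb
sports highlight package: 21.064 Mbps × 300 s = 6319.2 Mb
drone footage reel: 51.064 Mbps × 840 s = 42893.8 Mb
Total: 71859.6 Mb = 8982.5 MB.
= 8.366 GiB.

8.37 GiB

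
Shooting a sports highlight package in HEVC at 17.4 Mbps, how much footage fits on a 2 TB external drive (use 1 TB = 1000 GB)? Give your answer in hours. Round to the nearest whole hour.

Capacity: 2 TB = 16,000,000 Mb.
Recording time: 16,000,000 / 17.400 = 919,540 s ≈ 255 hours.

255 hours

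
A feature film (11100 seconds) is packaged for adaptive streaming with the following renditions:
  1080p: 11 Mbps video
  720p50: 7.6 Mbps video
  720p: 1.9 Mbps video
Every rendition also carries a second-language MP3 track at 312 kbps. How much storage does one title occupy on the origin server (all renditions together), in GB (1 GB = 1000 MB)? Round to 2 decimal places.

29.74 GB

Audio: 312 kbps = 0.312 Mbps.
Sum of rendition bitrates: (11+0.312) + (7.6+0.312) + (1.9+0.312) = 21.436 Mbps.
× 11100 s = 237,940 Mb = 29,742 MB = 29.74 GB.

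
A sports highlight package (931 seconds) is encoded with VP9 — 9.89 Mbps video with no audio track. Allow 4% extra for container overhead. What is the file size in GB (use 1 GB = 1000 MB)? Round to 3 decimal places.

1.197 GB

Total bitrate: 9.89 Mbps.
Stream data: 9.890 Mbps × 931 s = 9207.6 Mb.
With 4% container overhead: ×1.04.
9,576 Mb ÷ 8 = 1,197 MB → 1.197 GB.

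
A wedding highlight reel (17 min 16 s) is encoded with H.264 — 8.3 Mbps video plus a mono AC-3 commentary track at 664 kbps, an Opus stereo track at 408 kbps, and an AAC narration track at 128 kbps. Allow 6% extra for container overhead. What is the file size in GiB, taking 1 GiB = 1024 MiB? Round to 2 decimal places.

17 min 16 s = 1036 s
Audio total: 664 + 408 + 128 = 1200 kbps = 1.200 Mbps.
Total bitrate: 8.3 + 1.200 = 9.500 Mbps.
Stream data: 9.500 Mbps × 1036 s = 9842.0 Mb.
With 6% container overhead: ×1.06.
10,433 Mb = 1,304,065,000 bytes ÷ 1,073,741,824 = 1.215 GiB.

1.21 GiB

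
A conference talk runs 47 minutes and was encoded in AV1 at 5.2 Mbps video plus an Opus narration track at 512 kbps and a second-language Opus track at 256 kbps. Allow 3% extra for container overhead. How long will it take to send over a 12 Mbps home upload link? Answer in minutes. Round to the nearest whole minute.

47 min = 2820 s
Audio total: 512 + 256 = 768 kbps = 0.768 Mbps.
Total bitrate: 5.968 Mbps.
File: 5.968 Mbps × 2820 s = 16829.8 Mb.
With 3% container overhead: ×1.03. → 17334.7 Mb.
At 12 Mbps: 17334.7 / 12 = 1444.6 s ≈ 24.1 minutes.

24 minutes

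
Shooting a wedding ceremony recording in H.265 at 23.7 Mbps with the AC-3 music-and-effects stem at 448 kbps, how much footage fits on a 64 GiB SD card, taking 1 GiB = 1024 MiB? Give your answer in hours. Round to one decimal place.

Audio: 448 kbps = 0.448 Mbps.
Total bitrate: 23.7 + 0.448 = 24.148 Mbps.
Capacity: 64 GiB = 549,756 Mb.
Recording time: 549,756 / 24.148 = 22,766 s ≈ 6.32 hours.

6.3 hours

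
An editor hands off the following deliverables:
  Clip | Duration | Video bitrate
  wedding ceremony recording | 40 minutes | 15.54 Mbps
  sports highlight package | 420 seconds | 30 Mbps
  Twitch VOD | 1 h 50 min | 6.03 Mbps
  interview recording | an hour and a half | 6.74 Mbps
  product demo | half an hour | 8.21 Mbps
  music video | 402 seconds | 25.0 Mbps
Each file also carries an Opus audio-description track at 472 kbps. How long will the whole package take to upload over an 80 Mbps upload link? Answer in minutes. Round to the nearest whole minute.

33 minutes

Audio: 472 kbps = 0.472 Mbps.
wedding ceremony recording: 16.012 Mbps × 2400 s = 38428.8 Mb
sports highlight package: 30.472 Mbps × 420 s = 12798.2 Mb
Twitch VOD: 6.502 Mbps × 6600 s = 42913.2 Mb
interview recording: 7.212 Mbps × 5400 s = 38944.8 Mb
product demo: 8.682 Mbps × 1800 s = 15627.6 Mb
music video: 25.472 Mbps × 402 s = 10239.7 Mb
Total: 158952.4 Mb = 19869.0 MB.
At 80 Mbps: 158952.4 / 80 = 1987 s ≈ 33.1 minutes.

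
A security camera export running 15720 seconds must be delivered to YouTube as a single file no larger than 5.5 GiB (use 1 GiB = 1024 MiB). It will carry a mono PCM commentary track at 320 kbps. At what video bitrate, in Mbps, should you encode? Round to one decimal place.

2.7 Mbps

Budget: 5.5 GiB = 47244.6 Mb.
Total bitrate budget: 47244.6 Mb / 15720 s = 3.005 Mbps.
Audio: 320 kbps = 0.320 Mbps.
Video: 3.005 − 0.320 = 2.685 Mbps.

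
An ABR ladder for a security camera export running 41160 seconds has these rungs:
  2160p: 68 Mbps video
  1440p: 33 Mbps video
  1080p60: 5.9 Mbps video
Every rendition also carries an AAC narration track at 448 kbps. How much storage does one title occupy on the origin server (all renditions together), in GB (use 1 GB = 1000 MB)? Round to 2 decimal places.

Audio: 448 kbps = 0.448 Mbps.
Sum of rendition bitrates: (68+0.448) + (33+0.448) + (5.9+0.448) = 108.244 Mbps.
× 41160 s = 4,455,323 Mb = 556,915 MB = 556.9 GB.

556.92 GB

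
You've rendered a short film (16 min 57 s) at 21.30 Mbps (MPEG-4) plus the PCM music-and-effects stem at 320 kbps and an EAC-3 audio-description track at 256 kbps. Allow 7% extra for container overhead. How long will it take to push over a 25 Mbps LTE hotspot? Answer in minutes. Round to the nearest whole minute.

16 min 57 s = 1017 s
Audio total: 320 + 256 = 576 kbps = 0.576 Mbps.
Total bitrate: 21.876 Mbps.
File: 21.876 Mbps × 1017 s = 22247.9 Mb.
With 7% container overhead: ×1.07. → 23805.2 Mb.
At 25 Mbps: 23805.2 / 25 = 952.2 s ≈ 15.9 minutes.

16 minutes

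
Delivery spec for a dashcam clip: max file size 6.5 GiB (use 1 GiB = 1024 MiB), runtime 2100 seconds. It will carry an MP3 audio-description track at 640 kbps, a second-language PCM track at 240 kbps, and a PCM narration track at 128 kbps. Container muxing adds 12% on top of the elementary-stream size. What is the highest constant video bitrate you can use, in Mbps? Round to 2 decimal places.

22.73 Mbps

Budget: 6.5 GiB = 55834.6 Mb.
Stream payload after overhead: 55834.6 / 1.12 = 49852.3 Mb.
Total bitrate budget: 49852.3 Mb / 2100 s = 23.739 Mbps.
Audio total: 640 + 240 + 128 = 1008 kbps = 1.008 Mbps.
Video: 23.739 − 1.008 = 22.731 Mbps.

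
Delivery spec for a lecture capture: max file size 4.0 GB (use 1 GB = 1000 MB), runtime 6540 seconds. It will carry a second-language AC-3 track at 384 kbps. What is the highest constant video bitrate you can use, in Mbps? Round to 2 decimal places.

Budget: 4.0 GB = 32000.0 Mb.
Total bitrate budget: 32000.0 Mb / 6540 s = 4.893 Mbps.
Audio: 384 kbps = 0.384 Mbps.
Video: 4.893 − 0.384 = 4.509 Mbps.

4.51 Mbps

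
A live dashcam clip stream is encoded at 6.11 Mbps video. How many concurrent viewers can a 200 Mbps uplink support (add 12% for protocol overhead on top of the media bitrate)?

29

On the wire with 12% overhead: 6.843 Mbps.
200 Mbps = 200.0 Mbps; 200.0 / 6.843 = 29.23 → 29 viewers.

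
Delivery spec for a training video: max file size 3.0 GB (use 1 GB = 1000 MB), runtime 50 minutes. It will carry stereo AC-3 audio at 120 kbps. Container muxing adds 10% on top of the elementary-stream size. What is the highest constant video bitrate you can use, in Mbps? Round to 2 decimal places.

Budget: 3.0 GB = 24000.0 Mb.
Stream payload after overhead: 24000.0 / 1.10 = 21818.2 Mb.
50 min = 3000 s
Total bitrate budget: 21818.2 Mb / 3000 s = 7.273 Mbps.
Audio: 120 kbps = 0.120 Mbps.
Video: 7.273 − 0.120 = 7.153 Mbps.

7.15 Mbps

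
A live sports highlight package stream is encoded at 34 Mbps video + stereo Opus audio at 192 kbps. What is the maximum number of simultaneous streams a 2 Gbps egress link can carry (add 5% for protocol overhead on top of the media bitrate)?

Audio: 192 kbps = 0.192 Mbps.
Per-viewer media rate: 34.192 Mbps.
On the wire with 5% overhead: 35.902 Mbps.
2 Gbps = 2,000 Mbps; 2,000 / 35.902 = 55.71 → 55 viewers.

55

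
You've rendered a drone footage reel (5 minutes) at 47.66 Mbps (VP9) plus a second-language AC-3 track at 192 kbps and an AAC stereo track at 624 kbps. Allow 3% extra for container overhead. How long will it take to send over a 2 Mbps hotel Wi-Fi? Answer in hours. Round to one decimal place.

5 min = 300 s
Audio total: 192 + 624 = 816 kbps = 0.816 Mbps.
Total bitrate: 48.476 Mbps.
File: 48.476 Mbps × 300 s = 14542.8 Mb.
With 3% container overhead: ×1.03. → 14979.1 Mb.
At 2 Mbps: 14979.1 / 2 = 7489.5 s ≈ 2.08 hours.

2.1 hours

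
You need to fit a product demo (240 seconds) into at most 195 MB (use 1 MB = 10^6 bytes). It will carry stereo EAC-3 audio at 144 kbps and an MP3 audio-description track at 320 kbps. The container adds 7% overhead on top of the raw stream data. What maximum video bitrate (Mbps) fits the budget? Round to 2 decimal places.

5.61 Mbps

Budget: 195 MB = 1560.0 Mb.
Stream payload after overhead: 1560.0 / 1.07 = 1457.9 Mb.
Total bitrate budget: 1457.9 Mb / 240 s = 6.075 Mbps.
Audio total: 144 + 320 = 464 kbps = 0.464 Mbps.
Video: 6.075 − 0.464 = 5.611 Mbps.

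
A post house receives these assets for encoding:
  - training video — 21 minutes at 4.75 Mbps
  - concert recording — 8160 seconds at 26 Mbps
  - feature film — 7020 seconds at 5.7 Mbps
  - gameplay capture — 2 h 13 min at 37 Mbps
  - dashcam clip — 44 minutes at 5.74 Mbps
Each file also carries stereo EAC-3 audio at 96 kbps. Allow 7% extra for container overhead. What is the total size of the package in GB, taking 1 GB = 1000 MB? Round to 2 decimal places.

76.39 GB

Audio: 96 kbps = 0.096 Mbps.
training video: 4.846 Mbps × 1260 s × 1.07 = 6533.4 Mb
concert recording: 26.096 Mbps × 8160 s × 1.07 = 227849.4 Mb
feature film: 5.796 Mbps × 7020 s × 1.07 = 43536.1 Mb
gameplay capture: 37.096 Mbps × 7980 s × 1.07 = 316747.9 Mb
dashcam clip: 5.836 Mbps × 2640 s × 1.07 = 16485.5 Mb
Total: 611152.3 Mb = 76394.0 MB.
= 76.39 GB.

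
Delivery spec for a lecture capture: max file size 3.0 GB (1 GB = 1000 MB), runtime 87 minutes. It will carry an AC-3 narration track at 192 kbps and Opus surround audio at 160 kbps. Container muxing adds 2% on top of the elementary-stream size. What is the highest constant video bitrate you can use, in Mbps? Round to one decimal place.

4.2 Mbps

Budget: 3.0 GB = 24000.0 Mb.
Stream payload after overhead: 24000.0 / 1.02 = 23529.4 Mb.
87 min = 5220 s
Total bitrate budget: 23529.4 Mb / 5220 s = 4.508 Mbps.
Audio total: 192 + 160 = 352 kbps = 0.352 Mbps.
Video: 4.508 − 0.352 = 4.156 Mbps.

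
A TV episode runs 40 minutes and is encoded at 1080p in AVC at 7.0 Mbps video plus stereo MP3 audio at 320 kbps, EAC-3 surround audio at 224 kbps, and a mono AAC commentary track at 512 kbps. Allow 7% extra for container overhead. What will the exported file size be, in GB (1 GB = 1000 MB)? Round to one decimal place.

40 min = 2400 s
Audio total: 320 + 224 + 512 = 1056 kbps = 1.056 Mbps.
Total bitrate: 7.0 + 1.056 = 8.056 Mbps.
Stream data: 8.056 Mbps × 2400 s = 19334.4 Mb.
With 7% container overhead: ×1.07.
20,688 Mb ÷ 8 = 2,586 MB → 2.586 GB.

2.6 GB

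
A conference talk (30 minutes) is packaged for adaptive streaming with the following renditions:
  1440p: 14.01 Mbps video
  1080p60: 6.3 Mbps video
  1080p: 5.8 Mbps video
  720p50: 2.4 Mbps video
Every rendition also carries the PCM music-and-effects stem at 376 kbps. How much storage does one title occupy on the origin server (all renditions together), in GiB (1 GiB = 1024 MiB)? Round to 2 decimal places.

6.29 GiB

30 min = 1800 s
Audio: 376 kbps = 0.376 Mbps.
Sum of rendition bitrates: (14.01+0.376) + (6.3+0.376) + (5.8+0.376) + (2.4+0.376) = 30.014 Mbps.
× 1800 s = 54,025 Mb = 6,753 MB = 6.289 GiB.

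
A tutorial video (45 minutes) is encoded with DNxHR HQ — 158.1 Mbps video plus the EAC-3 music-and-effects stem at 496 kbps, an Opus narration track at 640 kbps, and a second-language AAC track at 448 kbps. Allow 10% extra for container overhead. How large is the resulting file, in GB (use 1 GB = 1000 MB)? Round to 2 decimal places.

59.28 GB

45 min = 2700 s
Audio total: 496 + 640 + 448 = 1584 kbps = 1.584 Mbps.
Total bitrate: 158.1 + 1.584 = 159.684 Mbps.
Stream data: 159.684 Mbps × 2700 s = 431146.8 Mb.
With 10% container overhead: ×1.10.
474,261 Mb ÷ 8 = 59,283 MB → 59.28 GB.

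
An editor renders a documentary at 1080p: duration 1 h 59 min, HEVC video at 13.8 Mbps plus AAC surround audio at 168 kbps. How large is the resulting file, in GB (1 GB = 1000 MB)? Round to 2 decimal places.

1 h 59 min = 119 min = 7140 s
Audio: 168 kbps = 0.168 Mbps.
Total bitrate: 13.8 + 0.168 = 13.968 Mbps.
Stream data: 13.968 Mbps × 7140 s = 99731.5 Mb.
99,732 Mb ÷ 8 = 12,466 MB → 12.47 GB.

12.47 GB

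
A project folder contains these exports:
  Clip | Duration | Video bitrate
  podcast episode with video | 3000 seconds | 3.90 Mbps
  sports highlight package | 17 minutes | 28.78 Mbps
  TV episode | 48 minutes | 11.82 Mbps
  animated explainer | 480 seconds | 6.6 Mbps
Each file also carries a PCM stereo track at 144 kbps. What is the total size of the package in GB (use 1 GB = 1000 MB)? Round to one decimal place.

9.9 GB

Audio: 144 kbps = 0.144 Mbps.
podcast episode with video: 4.044 Mbps × 3000 s = 12132.0 Mb
sports highlight package: 28.924 Mbps × 1020 s = 29502.5 Mb
TV episode: 11.964 Mbps × 2880 s = 34456.3 Mb
animated explainer: 6.744 Mbps × 480 s = 3237.1 Mb
Total: 79327.9 Mb = 9916.0 MB.
= 9.916 GB.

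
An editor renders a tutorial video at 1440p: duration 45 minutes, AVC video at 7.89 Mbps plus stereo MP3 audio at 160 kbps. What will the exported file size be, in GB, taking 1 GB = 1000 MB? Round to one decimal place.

2.7 GB

45 min = 2700 s
Audio: 160 kbps = 0.160 Mbps.
Total bitrate: 7.89 + 0.160 = 8.050 Mbps.
Stream data: 8.050 Mbps × 2700 s = 21735.0 Mb.
21,735 Mb ÷ 8 = 2,717 MB → 2.717 GB.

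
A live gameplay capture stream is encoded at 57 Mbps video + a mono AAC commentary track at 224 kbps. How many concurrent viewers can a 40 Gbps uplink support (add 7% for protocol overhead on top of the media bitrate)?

Audio: 224 kbps = 0.224 Mbps.
Per-viewer media rate: 57.224 Mbps.
On the wire with 7% overhead: 61.230 Mbps.
40 Gbps = 40,000 Mbps; 40,000 / 61.230 = 653.28 → 653 viewers.

653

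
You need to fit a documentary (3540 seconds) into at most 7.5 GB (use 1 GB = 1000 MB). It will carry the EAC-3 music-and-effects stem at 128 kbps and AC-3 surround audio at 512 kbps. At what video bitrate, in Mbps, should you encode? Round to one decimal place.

Budget: 7.5 GB = 60000.0 Mb.
Total bitrate budget: 60000.0 Mb / 3540 s = 16.949 Mbps.
Audio total: 128 + 512 = 640 kbps = 0.640 Mbps.
Video: 16.949 − 0.640 = 16.309 Mbps.

16.3 Mbps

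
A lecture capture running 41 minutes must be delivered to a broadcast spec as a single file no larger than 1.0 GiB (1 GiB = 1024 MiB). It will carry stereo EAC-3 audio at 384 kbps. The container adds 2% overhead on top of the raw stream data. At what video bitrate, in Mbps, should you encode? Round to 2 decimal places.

Budget: 1.0 GiB = 8589.9 Mb.
Stream payload after overhead: 8589.9 / 1.02 = 8421.5 Mb.
41 min = 2460 s
Total bitrate budget: 8421.5 Mb / 2460 s = 3.423 Mbps.
Audio: 384 kbps = 0.384 Mbps.
Video: 3.423 − 0.384 = 3.039 Mbps.

3.04 Mbps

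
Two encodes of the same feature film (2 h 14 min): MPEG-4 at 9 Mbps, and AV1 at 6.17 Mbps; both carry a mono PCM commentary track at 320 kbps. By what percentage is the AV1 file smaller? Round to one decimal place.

30.4%

2 h 14 min = 134 min = 8040 s
Audio: 320 kbps = 0.320 Mbps.
MPEG-4: 9.320 Mbps × 8040 s = 74932.8 Mb = 9.367 GB.
AV1: 6.490 Mbps × 8040 s = 52179.6 Mb = 6.522 GB.
Reduction: (1 − 6.522/9.367) × 100 = 30.36%.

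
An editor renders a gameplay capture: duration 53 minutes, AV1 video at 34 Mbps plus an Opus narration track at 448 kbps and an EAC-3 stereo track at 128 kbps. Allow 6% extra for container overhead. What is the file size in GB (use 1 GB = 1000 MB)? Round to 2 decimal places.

53 min = 3180 s
Audio total: 448 + 128 = 576 kbps = 0.576 Mbps.
Total bitrate: 34 + 0.576 = 34.576 Mbps.
Stream data: 34.576 Mbps × 3180 s = 109951.7 Mb.
With 6% container overhead: ×1.06.
116,549 Mb ÷ 8 = 14,569 MB → 14.57 GB.

14.57 GB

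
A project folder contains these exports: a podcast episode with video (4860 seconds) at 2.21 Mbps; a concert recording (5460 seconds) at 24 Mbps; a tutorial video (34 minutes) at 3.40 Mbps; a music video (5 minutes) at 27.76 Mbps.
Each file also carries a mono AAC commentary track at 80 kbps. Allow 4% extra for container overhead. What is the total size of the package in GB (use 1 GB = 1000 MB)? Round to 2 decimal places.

Audio: 80 kbps = 0.080 Mbps.
podcast episode with video: 2.290 Mbps × 4860 s × 1.04 = 11574.6 Mb
concert recording: 24.080 Mbps × 5460 s × 1.04 = 136735.9 Mb
tutorial video: 3.480 Mbps × 2040 s × 1.04 = 7383.2 Mb
music video: 27.840 Mbps × 300 s × 1.04 = 8686.1 Mb
Total: 164379.7 Mb = 20547.5 MB.
= 20.55 GB.

20.55 GB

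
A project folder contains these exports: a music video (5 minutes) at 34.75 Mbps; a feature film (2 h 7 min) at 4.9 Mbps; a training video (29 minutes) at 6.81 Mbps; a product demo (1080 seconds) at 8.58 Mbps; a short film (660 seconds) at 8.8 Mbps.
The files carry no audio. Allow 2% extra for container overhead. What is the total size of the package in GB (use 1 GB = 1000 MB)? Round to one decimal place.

9.5 GB

music video: 34.750 Mbps × 300 s × 1.02 = 10633.5 Mb
feature film: 4.900 Mbps × 7620 s × 1.02 = 38084.8 Mb
training video: 6.810 Mbps × 1740 s × 1.02 = 12086.4 Mb
product demo: 8.580 Mbps × 1080 s × 1.02 = 9451.7 Mb
short film: 8.800 Mbps × 660 s × 1.02 = 5924.2 Mb
Total: 76180.5 Mb = 9522.6 MB.
= 9.523 GB.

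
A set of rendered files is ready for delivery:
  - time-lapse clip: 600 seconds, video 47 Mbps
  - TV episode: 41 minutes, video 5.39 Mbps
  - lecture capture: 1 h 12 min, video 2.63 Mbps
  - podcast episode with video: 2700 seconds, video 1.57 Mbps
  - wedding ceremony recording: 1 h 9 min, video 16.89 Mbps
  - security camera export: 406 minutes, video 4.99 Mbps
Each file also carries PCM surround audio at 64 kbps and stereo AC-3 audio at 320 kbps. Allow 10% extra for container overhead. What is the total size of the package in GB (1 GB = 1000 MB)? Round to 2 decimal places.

36.21 GB

Audio total: 64 + 320 = 384 kbps = 0.384 Mbps.
time-lapse clip: 47.384 Mbps × 600 s × 1.10 = 31273.4 Mb
TV episode: 5.774 Mbps × 2460 s × 1.10 = 15624.4 Mb
lecture capture: 3.014 Mbps × 4320 s × 1.10 = 14322.5 Mb
podcast episode with video: 1.954 Mbps × 2700 s × 1.10 = 5803.4 Mb
wedding ceremony recording: 17.274 Mbps × 4140 s × 1.10 = 78665.8 Mb
security camera export: 5.374 Mbps × 24360 s × 1.10 = 144001.7 Mb
Total: 289691.3 Mb = 36211.4 MB.
= 36.21 GB.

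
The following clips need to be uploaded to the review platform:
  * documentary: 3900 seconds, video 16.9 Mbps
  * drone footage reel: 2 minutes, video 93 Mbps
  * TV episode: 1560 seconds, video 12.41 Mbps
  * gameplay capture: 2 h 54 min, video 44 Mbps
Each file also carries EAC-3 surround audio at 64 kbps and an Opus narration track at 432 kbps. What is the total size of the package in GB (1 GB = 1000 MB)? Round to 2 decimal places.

Audio total: 64 + 432 = 496 kbps = 0.496 Mbps.
documentary: 17.396 Mbps × 3900 s = 67844.4 Mb
drone footage reel: 93.496 Mbps × 120 s = 11219.5 Mb
TV episode: 12.906 Mbps × 1560 s = 20133.4 Mb
gameplay capture: 44.496 Mbps × 10440 s = 464538.2 Mb
Total: 563735.5 Mb = 70466.9 MB.
= 70.47 GB.

70.47 GB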